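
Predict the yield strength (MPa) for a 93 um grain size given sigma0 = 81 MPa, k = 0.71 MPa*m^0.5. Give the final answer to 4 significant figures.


sigma_y = sigma0 + k / sqrt(d)
d = 93 um = 9.3e-05 m
sigma_y = 81 + 0.71 / sqrt(9.3e-05)
sigma_y = 154.6 MPa


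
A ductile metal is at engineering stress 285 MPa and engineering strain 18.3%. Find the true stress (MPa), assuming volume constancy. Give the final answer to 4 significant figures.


sigma_true = sigma_eng * (1 + epsilon_eng)
sigma_true = 285 * (1 + 0.183)
sigma_true = 337.2 MPa


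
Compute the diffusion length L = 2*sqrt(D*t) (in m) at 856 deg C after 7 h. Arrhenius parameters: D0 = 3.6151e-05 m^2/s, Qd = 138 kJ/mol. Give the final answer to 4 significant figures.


Step 1: D = D0 * exp(-Qd/(R*T))
T = 1129.15 K
D = 3.6151e-05 * exp(-138e3 / (8.314 * 1129.15)) = 1.49276e-11 m^2/s
Step 2: L = 2*sqrt(D*t)
t = 7 h = 25200 s
L = 2*sqrt(1.49276e-11 * 25200) = 1.227e-03 m


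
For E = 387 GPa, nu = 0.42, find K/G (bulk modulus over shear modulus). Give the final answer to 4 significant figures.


G = E / (2*(1+nu))
G = 387 / (2*(1+0.42)) = 136.268 GPa
K = E / (3*(1-2*nu))
K = 387 / (3*(1-2*0.42)) = 806.25 GPa
K/G = 806.25 / 136.268 = 5.917


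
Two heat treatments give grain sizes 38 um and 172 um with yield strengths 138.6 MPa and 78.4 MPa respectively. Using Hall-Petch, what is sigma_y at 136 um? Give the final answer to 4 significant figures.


sigma_y = sigma0 + k / sqrt(d)
1/sqrt(d1) = 1/sqrt(3.8e-05) = 162.221;  1/sqrt(d2) = 76.2493
k = (sigma1 - sigma2) / (1/sqrt(d1) - 1/sqrt(d2)) = (138.6 - 78.4) / (162.221 - 76.2493) = 0.700227 MPa*m^0.5
sigma0 = sigma1 - k/sqrt(d1) = 138.6 - 0.700227*162.221 = 25.0082 MPa
sigma_y(d3) = 25.0082 + 0.700227 / sqrt(1.36e-04) = 85.05 MPa


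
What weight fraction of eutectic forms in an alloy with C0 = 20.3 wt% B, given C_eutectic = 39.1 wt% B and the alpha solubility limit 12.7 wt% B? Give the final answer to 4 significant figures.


f_primary = (C_e - C0) / (C_e - C_alpha_max)
f_primary = (39.1 - 20.3) / (39.1 - 12.7)
f_primary = 0.712121
f_eutectic = 1 - 0.712121 = 0.2879


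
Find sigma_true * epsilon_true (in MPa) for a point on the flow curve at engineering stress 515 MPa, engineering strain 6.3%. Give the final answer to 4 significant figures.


sigma_true = sigma_eng * (1 + epsilon_eng)
sigma_true = 515 * (1 + 0.063) = 547.445 MPa
epsilon_true = ln(1 + epsilon_eng)
epsilon_true = ln(1 + 0.063) = 0.0610951
sigma_true * epsilon_true = 547.445 * 0.0610951 = 33.45 MPa


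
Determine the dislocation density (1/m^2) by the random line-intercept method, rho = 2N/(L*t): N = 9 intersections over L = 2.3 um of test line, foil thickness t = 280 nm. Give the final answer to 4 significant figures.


rho = 2N / (L * t)
L = 2.3 um = 2.3e-06 m, t = 280 nm = 2.8e-07 m
rho = 2 * 9 / (2.3e-06 * 2.8e-07)
rho = 2.795e+13 1/m^2


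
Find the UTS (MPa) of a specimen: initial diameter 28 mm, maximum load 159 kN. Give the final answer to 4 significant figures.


A0 = pi*(d/2)^2 = pi*(28/2)^2 = 615.752 mm^2
UTS = F_max / A0 = 159*1000 / 615.752
UTS = 258.2 MPa


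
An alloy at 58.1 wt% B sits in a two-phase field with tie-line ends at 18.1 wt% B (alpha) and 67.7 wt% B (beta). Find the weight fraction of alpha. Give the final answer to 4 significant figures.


f_alpha = (C_beta - C0) / (C_beta - C_alpha)
f_alpha = (67.7 - 58.1) / (67.7 - 18.1)
f_alpha = 0.1935


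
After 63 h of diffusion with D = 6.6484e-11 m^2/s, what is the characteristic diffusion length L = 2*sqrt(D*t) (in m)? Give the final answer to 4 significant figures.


t = 63 hr = 226800 s
Diffusion length = 2*sqrt(D*t)
= 2*sqrt(6.6484e-11 * 226800)
= 7.766e-03 m


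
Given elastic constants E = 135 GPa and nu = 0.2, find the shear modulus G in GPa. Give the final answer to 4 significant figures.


G = E / (2*(1+nu))
G = 135 / (2*(1+0.2))
G = 56.25 GPa


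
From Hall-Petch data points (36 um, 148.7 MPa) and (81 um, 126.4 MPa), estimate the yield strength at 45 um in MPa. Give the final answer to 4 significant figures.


sigma_y = sigma0 + k / sqrt(d)
1/sqrt(d1) = 1/sqrt(3.6e-05) = 166.667;  1/sqrt(d2) = 111.111
k = (sigma1 - sigma2) / (1/sqrt(d1) - 1/sqrt(d2)) = (148.7 - 126.4) / (166.667 - 111.111) = 0.4014 MPa*m^0.5
sigma0 = sigma1 - k/sqrt(d1) = 148.7 - 0.4014*166.667 = 81.8 MPa
sigma_y(d3) = 81.8 + 0.4014 / sqrt(4.5e-05) = 141.6 MPa


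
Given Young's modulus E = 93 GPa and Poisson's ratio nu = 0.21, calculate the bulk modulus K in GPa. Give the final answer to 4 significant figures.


K = E / (3*(1-2*nu))
K = 93 / (3*(1-2*0.21))
K = 53.45 GPa


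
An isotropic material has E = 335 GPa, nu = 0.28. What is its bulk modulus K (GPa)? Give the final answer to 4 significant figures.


K = E / (3*(1-2*nu))
K = 335 / (3*(1-2*0.28))
K = 253.8 GPa


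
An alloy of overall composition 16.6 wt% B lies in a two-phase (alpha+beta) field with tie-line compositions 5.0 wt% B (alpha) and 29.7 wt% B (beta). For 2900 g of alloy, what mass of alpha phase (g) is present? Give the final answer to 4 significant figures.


f_alpha = (C_beta - C0) / (C_beta - C_alpha)
f_alpha = (29.7 - 16.6) / (29.7 - 5.0) = 0.530364
m_alpha = f_alpha * m_total = 0.530364 * 2900 = 1538 g


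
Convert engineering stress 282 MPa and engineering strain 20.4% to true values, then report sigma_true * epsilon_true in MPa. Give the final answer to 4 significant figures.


sigma_true = sigma_eng * (1 + epsilon_eng)
sigma_true = 282 * (1 + 0.204) = 339.528 MPa
epsilon_true = ln(1 + epsilon_eng)
epsilon_true = ln(1 + 0.204) = 0.185649
sigma_true * epsilon_true = 339.528 * 0.185649 = 63.03 MPa


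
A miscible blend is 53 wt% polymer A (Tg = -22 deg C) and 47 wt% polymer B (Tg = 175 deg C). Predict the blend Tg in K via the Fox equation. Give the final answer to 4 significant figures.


1/Tg = w1/Tg1 + w2/Tg2 (in Kelvin)
Tg1 = 251.15 K, Tg2 = 448.15 K
1/Tg = 0.53/251.15 + 0.47/448.15
Tg = 316.6 K


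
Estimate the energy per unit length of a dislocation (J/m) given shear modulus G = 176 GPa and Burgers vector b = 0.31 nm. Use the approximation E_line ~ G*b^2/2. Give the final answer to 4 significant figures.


E = G*b^2/2
b = 0.31 nm = 3.1e-10 m
G = 176 GPa = 1.76e+11 Pa
E = 0.5 * 1.76e+11 * (3.1e-10)^2
E = 8.457e-09 J/m


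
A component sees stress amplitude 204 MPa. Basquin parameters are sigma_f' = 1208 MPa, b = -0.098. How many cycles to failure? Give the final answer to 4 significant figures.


sigma_a = sigma_f' * (2*Nf)^b
2*Nf = (sigma_a / sigma_f')^(1/b)
2*Nf = (204 / 1208)^(1/-0.098)
2*Nf = 7.62093e+07
Nf = 3.81e+07 cycles


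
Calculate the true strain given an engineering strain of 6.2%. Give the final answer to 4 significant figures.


epsilon_true = ln(1 + epsilon_eng)
epsilon_true = ln(1 + 0.062)
epsilon_true = 0.06015


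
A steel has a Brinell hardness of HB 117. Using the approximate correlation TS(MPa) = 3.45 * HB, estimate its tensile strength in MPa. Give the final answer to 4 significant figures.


TS (MPa) = 3.45 * HB
TS = 3.45 * 117
TS = 403.7 MPa


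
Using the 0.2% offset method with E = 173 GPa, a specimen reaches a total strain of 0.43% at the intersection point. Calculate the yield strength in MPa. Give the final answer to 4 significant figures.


Offset strain = 0.002
Elastic strain at yield = total_strain - offset = 4.3e-03 - 0.002 = 2.3e-03
sigma_y = E * elastic_strain = 173000 * 2.3e-03
sigma_y = 397.9 MPa


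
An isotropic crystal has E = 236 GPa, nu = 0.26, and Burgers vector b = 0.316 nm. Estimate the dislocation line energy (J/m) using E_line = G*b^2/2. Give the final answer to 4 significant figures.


Step 1: G = E / (2*(1+nu))
G = 236 / (2*(1+0.26)) = 93.6508 GPa = 9.36508e+10 Pa
Step 2: E_line = G*b^2/2
b = 0.316 nm = 3.16e-10 m
E_line = 0.5 * 9.36508e+10 * (3.16e-10)^2 = 4.676e-09 J/m


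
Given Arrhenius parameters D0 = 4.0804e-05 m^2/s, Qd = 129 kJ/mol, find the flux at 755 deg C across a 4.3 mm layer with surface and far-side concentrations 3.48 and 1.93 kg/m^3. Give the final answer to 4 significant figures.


Step 1: D = D0 * exp(-Qd/(R*T))
T = 755 + 273.15 = 1028.15 K
D = 4.0804e-05 * exp(-129e3 / (8.314 * 1028.15)) = 1.13943e-11 m^2/s
Step 2: J = D * (C1 - C2) / dx
J = 1.13943e-11 * (3.48 - 1.93) / 4.3e-03
J = 4.107e-09 kg/(m^2*s)


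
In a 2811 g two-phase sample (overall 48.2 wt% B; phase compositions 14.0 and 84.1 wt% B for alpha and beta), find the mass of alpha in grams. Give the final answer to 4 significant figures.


f_alpha = (C_beta - C0) / (C_beta - C_alpha)
f_alpha = (84.1 - 48.2) / (84.1 - 14.0) = 0.512126
m_alpha = f_alpha * m_total = 0.512126 * 2811 = 1440 g


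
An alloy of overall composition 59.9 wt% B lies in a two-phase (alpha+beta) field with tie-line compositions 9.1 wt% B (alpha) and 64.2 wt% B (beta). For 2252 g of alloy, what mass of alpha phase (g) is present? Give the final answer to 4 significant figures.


f_alpha = (C_beta - C0) / (C_beta - C_alpha)
f_alpha = (64.2 - 59.9) / (64.2 - 9.1) = 0.0780399
m_alpha = f_alpha * m_total = 0.0780399 * 2252 = 175.7 g


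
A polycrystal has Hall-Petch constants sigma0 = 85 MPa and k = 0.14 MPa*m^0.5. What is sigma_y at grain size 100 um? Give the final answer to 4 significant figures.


sigma_y = sigma0 + k / sqrt(d)
d = 100 um = 1e-04 m
sigma_y = 85 + 0.14 / sqrt(1e-04)
sigma_y = 99 MPa


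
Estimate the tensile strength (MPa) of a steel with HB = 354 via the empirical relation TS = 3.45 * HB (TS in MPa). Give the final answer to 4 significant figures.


TS (MPa) = 3.45 * HB
TS = 3.45 * 354
TS = 1221 MPa


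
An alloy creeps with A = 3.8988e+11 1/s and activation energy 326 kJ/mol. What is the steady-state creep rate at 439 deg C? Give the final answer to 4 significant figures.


rate = A * exp(-Q / (R*T))
T = 439 + 273.15 = 712.15 K
rate = 3.8988e+11 * exp(-326e3 / (8.314 * 712.15))
rate = 4.772e-13 1/s


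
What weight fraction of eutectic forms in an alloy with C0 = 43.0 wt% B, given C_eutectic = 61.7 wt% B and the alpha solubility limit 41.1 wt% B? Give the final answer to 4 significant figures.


f_primary = (C_e - C0) / (C_e - C_alpha_max)
f_primary = (61.7 - 43.0) / (61.7 - 41.1)
f_primary = 0.907767
f_eutectic = 1 - 0.907767 = 0.09223


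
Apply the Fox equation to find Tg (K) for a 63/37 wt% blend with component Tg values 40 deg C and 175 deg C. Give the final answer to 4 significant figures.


1/Tg = w1/Tg1 + w2/Tg2 (in Kelvin)
Tg1 = 313.15 K, Tg2 = 448.15 K
1/Tg = 0.63/313.15 + 0.37/448.15
Tg = 352.4 K


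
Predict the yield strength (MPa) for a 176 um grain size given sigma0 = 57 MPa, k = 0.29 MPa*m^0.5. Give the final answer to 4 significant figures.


sigma_y = sigma0 + k / sqrt(d)
d = 176 um = 1.76e-04 m
sigma_y = 57 + 0.29 / sqrt(1.76e-04)
sigma_y = 78.86 MPa


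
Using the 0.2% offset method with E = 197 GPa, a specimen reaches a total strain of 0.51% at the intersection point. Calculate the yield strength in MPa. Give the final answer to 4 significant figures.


Offset strain = 0.002
Elastic strain at yield = total_strain - offset = 5.1e-03 - 0.002 = 3.1e-03
sigma_y = E * elastic_strain = 197000 * 3.1e-03
sigma_y = 610.7 MPa


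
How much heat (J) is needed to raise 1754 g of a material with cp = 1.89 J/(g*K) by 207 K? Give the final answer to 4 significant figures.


Q = m * cp * dT
Q = 1754 * 1.89 * 207
Q = 686200 J


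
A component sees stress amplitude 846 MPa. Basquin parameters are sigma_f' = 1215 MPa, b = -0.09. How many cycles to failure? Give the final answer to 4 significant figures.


sigma_a = sigma_f' * (2*Nf)^b
2*Nf = (sigma_a / sigma_f')^(1/b)
2*Nf = (846 / 1215)^(1/-0.09)
2*Nf = 55.8126
Nf = 27.91 cycles


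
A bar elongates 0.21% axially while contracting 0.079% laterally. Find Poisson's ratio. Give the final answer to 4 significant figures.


nu = -epsilon_lat / epsilon_axial
Lateral strain is contraction (negative), so using magnitudes:
nu = 0.079 / 0.21
nu = 0.3762


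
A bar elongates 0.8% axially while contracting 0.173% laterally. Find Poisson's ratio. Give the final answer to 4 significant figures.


nu = -epsilon_lat / epsilon_axial
Lateral strain is contraction (negative), so using magnitudes:
nu = 0.173 / 0.8
nu = 0.2163


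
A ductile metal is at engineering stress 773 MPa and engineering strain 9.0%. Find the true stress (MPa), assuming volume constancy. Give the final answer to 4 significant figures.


sigma_true = sigma_eng * (1 + epsilon_eng)
sigma_true = 773 * (1 + 0.09)
sigma_true = 842.6 MPa


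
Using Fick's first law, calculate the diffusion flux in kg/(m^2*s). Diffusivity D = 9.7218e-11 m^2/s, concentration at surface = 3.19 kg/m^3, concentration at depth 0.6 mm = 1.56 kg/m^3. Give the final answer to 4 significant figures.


J = -D * (dC/dx) = D * (C1 - C2) / dx
J = 9.7218e-11 * (3.19 - 1.56) / 6e-04
J = 2.641e-07 kg/(m^2*s)


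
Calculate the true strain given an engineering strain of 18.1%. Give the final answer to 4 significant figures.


epsilon_true = ln(1 + epsilon_eng)
epsilon_true = ln(1 + 0.181)
epsilon_true = 0.1664


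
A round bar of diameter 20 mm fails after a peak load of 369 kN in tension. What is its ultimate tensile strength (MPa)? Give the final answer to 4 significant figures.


A0 = pi*(d/2)^2 = pi*(20/2)^2 = 314.159 mm^2
UTS = F_max / A0 = 369*1000 / 314.159
UTS = 1175 MPa


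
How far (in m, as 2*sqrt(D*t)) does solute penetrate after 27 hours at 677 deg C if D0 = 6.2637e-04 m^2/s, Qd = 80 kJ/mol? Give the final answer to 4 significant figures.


Step 1: D = D0 * exp(-Qd/(R*T))
T = 950.15 K
D = 6.2637e-04 * exp(-80e3 / (8.314 * 950.15)) = 2.50415e-08 m^2/s
Step 2: L = 2*sqrt(D*t)
t = 27 h = 97200 s
L = 2*sqrt(2.50415e-08 * 97200) = 0.09867 m


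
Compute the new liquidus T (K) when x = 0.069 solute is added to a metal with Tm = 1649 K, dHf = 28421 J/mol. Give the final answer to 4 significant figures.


dT = R*Tm^2*x / dHf
dT = 8.314 * 1649^2 * 0.069 / 28421
dT = 54.8859 K
T_new = 1649 - 54.8859 = 1594 K


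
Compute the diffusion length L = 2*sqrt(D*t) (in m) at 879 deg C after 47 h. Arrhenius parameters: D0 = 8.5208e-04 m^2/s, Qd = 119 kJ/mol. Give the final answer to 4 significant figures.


Step 1: D = D0 * exp(-Qd/(R*T))
T = 1152.15 K
D = 8.5208e-04 * exp(-119e3 / (8.314 * 1152.15)) = 3.42943e-09 m^2/s
Step 2: L = 2*sqrt(D*t)
t = 47 h = 169200 s
L = 2*sqrt(3.42943e-09 * 169200) = 0.04818 m


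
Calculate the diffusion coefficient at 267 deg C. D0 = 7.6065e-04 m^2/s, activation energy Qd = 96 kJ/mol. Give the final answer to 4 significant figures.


D = D0 * exp(-Qd / (R*T))
T = 540.15 K
D = 7.6065e-04 * exp(-96e3 / (8.314 * 540.15))
D = 3.956e-13 m^2/s


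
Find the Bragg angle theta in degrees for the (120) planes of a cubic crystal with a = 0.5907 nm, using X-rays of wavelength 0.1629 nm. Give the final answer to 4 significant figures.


d = a / sqrt(h^2+k^2+l^2)
d = 0.5907 / sqrt(5) = 0.264169 nm
lambda = 2*d*sin(theta)  =>  sin(theta) = lambda / (2*d)
sin(theta) = 0.1629 / (2 * 0.264169) = 0.308325
theta = 17.96 deg


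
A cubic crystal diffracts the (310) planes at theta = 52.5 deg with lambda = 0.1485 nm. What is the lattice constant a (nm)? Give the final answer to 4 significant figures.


d = lambda / (2*sin(theta))
d = 0.1485 / (2*sin(52.5 deg))
d = 0.0935901 nm
a = d * sqrt(h^2+k^2+l^2) = 0.0935901 * sqrt(10)
a = 0.296 nm


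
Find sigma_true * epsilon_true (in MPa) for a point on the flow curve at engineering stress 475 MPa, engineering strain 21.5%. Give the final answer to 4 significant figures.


sigma_true = sigma_eng * (1 + epsilon_eng)
sigma_true = 475 * (1 + 0.215) = 577.125 MPa
epsilon_true = ln(1 + epsilon_eng)
epsilon_true = ln(1 + 0.215) = 0.194744
sigma_true * epsilon_true = 577.125 * 0.194744 = 112.4 MPa


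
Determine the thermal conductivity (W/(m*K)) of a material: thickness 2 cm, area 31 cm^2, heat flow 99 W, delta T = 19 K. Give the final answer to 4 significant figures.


k = Q*L / (A*dT)
L = 0.02 m, A = 3.1e-03 m^2
k = 99 * 0.02 / (3.1e-03 * 19)
k = 33.62 W/(m*K)


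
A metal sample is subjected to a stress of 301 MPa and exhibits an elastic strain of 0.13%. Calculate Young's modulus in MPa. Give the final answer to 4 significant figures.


E = sigma / epsilon
epsilon = 0.13% = 1.3e-03
E = 301 / 1.3e-03
E = 231500 MPa


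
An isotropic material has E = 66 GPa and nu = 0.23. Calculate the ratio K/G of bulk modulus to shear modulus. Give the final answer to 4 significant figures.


G = E / (2*(1+nu))
G = 66 / (2*(1+0.23)) = 26.8293 GPa
K = E / (3*(1-2*nu))
K = 66 / (3*(1-2*0.23)) = 40.7407 GPa
K/G = 40.7407 / 26.8293 = 1.519


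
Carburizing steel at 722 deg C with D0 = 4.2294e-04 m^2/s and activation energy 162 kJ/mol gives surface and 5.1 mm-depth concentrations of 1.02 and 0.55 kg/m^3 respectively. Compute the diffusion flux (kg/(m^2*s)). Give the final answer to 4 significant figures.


Step 1: D = D0 * exp(-Qd/(R*T))
T = 722 + 273.15 = 995.15 K
D = 4.2294e-04 * exp(-162e3 / (8.314 * 995.15)) = 1.32654e-12 m^2/s
Step 2: J = D * (C1 - C2) / dx
J = 1.32654e-12 * (1.02 - 0.55) / 5.1e-03
J = 1.222e-10 kg/(m^2*s)


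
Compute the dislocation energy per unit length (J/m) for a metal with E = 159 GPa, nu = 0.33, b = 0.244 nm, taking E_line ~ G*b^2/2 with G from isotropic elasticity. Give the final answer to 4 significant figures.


Step 1: G = E / (2*(1+nu))
G = 159 / (2*(1+0.33)) = 59.7744 GPa = 5.97744e+10 Pa
Step 2: E_line = G*b^2/2
b = 0.244 nm = 2.44e-10 m
E_line = 0.5 * 5.97744e+10 * (2.44e-10)^2 = 1.779e-09 J/m


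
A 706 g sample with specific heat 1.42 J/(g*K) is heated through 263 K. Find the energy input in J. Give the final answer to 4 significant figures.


Q = m * cp * dT
Q = 706 * 1.42 * 263
Q = 263700 J


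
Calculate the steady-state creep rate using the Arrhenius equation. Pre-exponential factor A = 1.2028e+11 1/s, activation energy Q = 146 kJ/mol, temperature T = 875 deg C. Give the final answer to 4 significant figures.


rate = A * exp(-Q / (R*T))
T = 875 + 273.15 = 1148.15 K
rate = 1.2028e+11 * exp(-146e3 / (8.314 * 1148.15))
rate = 27400 1/s


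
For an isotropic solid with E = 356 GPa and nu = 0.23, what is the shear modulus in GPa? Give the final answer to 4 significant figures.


G = E / (2*(1+nu))
G = 356 / (2*(1+0.23))
G = 144.7 GPa


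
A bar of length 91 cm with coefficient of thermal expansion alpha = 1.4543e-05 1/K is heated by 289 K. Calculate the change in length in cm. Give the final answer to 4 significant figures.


dL = L0 * alpha * dT
dL = 91 * 1.4543e-05 * 289
dL = 0.3825 cm


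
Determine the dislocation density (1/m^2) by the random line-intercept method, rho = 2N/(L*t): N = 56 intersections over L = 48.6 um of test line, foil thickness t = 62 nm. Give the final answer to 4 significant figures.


rho = 2N / (L * t)
L = 48.6 um = 4.86e-05 m, t = 62 nm = 6.2e-08 m
rho = 2 * 56 / (4.86e-05 * 6.2e-08)
rho = 3.717e+13 1/m^2


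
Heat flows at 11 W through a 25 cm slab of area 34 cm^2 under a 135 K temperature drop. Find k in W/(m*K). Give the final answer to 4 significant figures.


k = Q*L / (A*dT)
L = 0.25 m, A = 3.4e-03 m^2
k = 11 * 0.25 / (3.4e-03 * 135)
k = 5.991 W/(m*K)


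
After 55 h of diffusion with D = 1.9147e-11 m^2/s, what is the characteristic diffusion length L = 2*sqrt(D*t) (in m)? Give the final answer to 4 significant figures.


t = 55 hr = 198000 s
Diffusion length = 2*sqrt(D*t)
= 2*sqrt(1.9147e-11 * 198000)
= 3.894e-03 m


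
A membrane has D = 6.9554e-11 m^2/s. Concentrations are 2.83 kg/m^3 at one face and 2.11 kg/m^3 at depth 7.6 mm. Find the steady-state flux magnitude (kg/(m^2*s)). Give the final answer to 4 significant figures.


J = -D * (dC/dx) = D * (C1 - C2) / dx
J = 6.9554e-11 * (2.83 - 2.11) / 7.6e-03
J = 6.589e-09 kg/(m^2*s)


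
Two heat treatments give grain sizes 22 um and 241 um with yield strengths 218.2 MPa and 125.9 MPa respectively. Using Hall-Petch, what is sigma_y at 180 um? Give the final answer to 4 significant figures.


sigma_y = sigma0 + k / sqrt(d)
1/sqrt(d1) = 1/sqrt(2.2e-05) = 213.201;  1/sqrt(d2) = 64.4157
k = (sigma1 - sigma2) / (1/sqrt(d1) - 1/sqrt(d2)) = (218.2 - 125.9) / (213.201 - 64.4157) = 0.620358 MPa*m^0.5
sigma0 = sigma1 - k/sqrt(d1) = 218.2 - 0.620358*213.201 = 85.9392 MPa
sigma_y(d3) = 85.9392 + 0.620358 / sqrt(1.8e-04) = 132.2 MPa


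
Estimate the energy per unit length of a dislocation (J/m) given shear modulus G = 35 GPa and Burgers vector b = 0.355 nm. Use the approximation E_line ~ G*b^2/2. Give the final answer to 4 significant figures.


E = G*b^2/2
b = 0.355 nm = 3.55e-10 m
G = 35 GPa = 3.5e+10 Pa
E = 0.5 * 3.5e+10 * (3.55e-10)^2
E = 2.205e-09 J/m


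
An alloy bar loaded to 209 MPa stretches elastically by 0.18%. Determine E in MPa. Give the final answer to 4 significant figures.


E = sigma / epsilon
epsilon = 0.18% = 1.8e-03
E = 209 / 1.8e-03
E = 116100 MPa


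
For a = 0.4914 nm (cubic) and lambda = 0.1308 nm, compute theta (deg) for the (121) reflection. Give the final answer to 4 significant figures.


d = a / sqrt(h^2+k^2+l^2)
d = 0.4914 / sqrt(6) = 0.200613 nm
lambda = 2*d*sin(theta)  =>  sin(theta) = lambda / (2*d)
sin(theta) = 0.1308 / (2 * 0.200613) = 0.326
theta = 19.03 deg


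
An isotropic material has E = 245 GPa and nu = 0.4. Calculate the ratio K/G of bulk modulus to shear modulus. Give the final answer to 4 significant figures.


G = E / (2*(1+nu))
G = 245 / (2*(1+0.4)) = 87.5 GPa
K = E / (3*(1-2*nu))
K = 245 / (3*(1-2*0.4)) = 408.333 GPa
K/G = 408.333 / 87.5 = 4.667


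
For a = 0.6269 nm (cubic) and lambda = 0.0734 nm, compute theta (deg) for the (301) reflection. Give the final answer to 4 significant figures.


d = a / sqrt(h^2+k^2+l^2)
d = 0.6269 / sqrt(10) = 0.198243 nm
lambda = 2*d*sin(theta)  =>  sin(theta) = lambda / (2*d)
sin(theta) = 0.0734 / (2 * 0.198243) = 0.185126
theta = 10.67 deg


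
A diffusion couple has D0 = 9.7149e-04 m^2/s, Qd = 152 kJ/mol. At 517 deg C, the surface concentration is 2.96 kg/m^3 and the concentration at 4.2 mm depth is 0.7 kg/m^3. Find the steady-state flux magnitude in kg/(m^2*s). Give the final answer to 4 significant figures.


Step 1: D = D0 * exp(-Qd/(R*T))
T = 517 + 273.15 = 790.15 K
D = 9.7149e-04 * exp(-152e3 / (8.314 * 790.15)) = 8.68509e-14 m^2/s
Step 2: J = D * (C1 - C2) / dx
J = 8.68509e-14 * (2.96 - 0.7) / 4.2e-03
J = 4.673e-11 kg/(m^2*s)


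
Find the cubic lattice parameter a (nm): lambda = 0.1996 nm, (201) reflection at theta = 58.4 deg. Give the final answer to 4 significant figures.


d = lambda / (2*sin(theta))
d = 0.1996 / (2*sin(58.4 deg))
d = 0.117174 nm
a = d * sqrt(h^2+k^2+l^2) = 0.117174 * sqrt(5)
a = 0.262 nm


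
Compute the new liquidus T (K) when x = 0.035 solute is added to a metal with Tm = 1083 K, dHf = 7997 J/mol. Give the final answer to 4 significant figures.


dT = R*Tm^2*x / dHf
dT = 8.314 * 1083^2 * 0.035 / 7997
dT = 42.6784 K
T_new = 1083 - 42.6784 = 1040 K


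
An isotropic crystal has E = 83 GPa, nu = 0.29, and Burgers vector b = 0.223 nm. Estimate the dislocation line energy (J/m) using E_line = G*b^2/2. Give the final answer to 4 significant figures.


Step 1: G = E / (2*(1+nu))
G = 83 / (2*(1+0.29)) = 32.1705 GPa = 3.21705e+10 Pa
Step 2: E_line = G*b^2/2
b = 0.223 nm = 2.23e-10 m
E_line = 0.5 * 3.21705e+10 * (2.23e-10)^2 = 7.999e-10 J/m


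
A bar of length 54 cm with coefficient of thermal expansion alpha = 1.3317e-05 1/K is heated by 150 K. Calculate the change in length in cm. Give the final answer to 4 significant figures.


dL = L0 * alpha * dT
dL = 54 * 1.3317e-05 * 150
dL = 0.1079 cm


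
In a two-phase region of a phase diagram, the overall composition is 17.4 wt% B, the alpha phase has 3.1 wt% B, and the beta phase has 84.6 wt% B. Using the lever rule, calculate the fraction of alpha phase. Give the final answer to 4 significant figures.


f_alpha = (C_beta - C0) / (C_beta - C_alpha)
f_alpha = (84.6 - 17.4) / (84.6 - 3.1)
f_alpha = 0.8245


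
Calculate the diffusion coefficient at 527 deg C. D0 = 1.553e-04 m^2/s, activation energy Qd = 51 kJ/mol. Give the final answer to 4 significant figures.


D = D0 * exp(-Qd / (R*T))
T = 800.15 K
D = 1.553e-04 * exp(-51e3 / (8.314 * 800.15))
D = 7.273e-08 m^2/s


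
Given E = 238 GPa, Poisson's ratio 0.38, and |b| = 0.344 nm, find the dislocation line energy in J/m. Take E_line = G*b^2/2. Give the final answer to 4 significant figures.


Step 1: G = E / (2*(1+nu))
G = 238 / (2*(1+0.38)) = 86.2319 GPa = 8.62319e+10 Pa
Step 2: E_line = G*b^2/2
b = 0.344 nm = 3.44e-10 m
E_line = 0.5 * 8.62319e+10 * (3.44e-10)^2 = 5.102e-09 J/m


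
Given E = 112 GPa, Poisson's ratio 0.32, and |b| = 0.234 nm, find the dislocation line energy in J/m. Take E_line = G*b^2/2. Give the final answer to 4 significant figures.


Step 1: G = E / (2*(1+nu))
G = 112 / (2*(1+0.32)) = 42.4242 GPa = 4.24242e+10 Pa
Step 2: E_line = G*b^2/2
b = 0.234 nm = 2.34e-10 m
E_line = 0.5 * 4.24242e+10 * (2.34e-10)^2 = 1.161e-09 J/m


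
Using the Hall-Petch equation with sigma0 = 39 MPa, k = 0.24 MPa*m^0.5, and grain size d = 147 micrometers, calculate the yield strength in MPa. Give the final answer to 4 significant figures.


sigma_y = sigma0 + k / sqrt(d)
d = 147 um = 1.47e-04 m
sigma_y = 39 + 0.24 / sqrt(1.47e-04)
sigma_y = 58.79 MPa


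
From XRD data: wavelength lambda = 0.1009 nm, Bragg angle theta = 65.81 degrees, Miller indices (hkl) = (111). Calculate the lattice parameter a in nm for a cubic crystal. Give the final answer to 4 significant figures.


d = lambda / (2*sin(theta))
d = 0.1009 / (2*sin(65.81 deg))
d = 0.0553064 nm
a = d * sqrt(h^2+k^2+l^2) = 0.0553064 * sqrt(3)
a = 0.09579 nm


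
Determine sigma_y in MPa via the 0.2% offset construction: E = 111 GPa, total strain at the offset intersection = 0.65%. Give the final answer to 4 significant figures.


Offset strain = 0.002
Elastic strain at yield = total_strain - offset = 6.5e-03 - 0.002 = 4.5e-03
sigma_y = E * elastic_strain = 111000 * 4.5e-03
sigma_y = 499.5 MPa


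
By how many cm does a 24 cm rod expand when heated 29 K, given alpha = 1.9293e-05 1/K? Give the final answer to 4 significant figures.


dL = L0 * alpha * dT
dL = 24 * 1.9293e-05 * 29
dL = 0.01343 cm


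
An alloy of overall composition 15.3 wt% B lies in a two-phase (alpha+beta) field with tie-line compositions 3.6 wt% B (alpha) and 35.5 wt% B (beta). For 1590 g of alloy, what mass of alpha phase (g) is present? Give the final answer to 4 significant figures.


f_alpha = (C_beta - C0) / (C_beta - C_alpha)
f_alpha = (35.5 - 15.3) / (35.5 - 3.6) = 0.633229
m_alpha = f_alpha * m_total = 0.633229 * 1590 = 1007 g


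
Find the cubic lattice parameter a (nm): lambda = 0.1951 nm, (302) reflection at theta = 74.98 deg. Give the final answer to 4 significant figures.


d = lambda / (2*sin(theta))
d = 0.1951 / (2*sin(74.98 deg))
d = 0.101001 nm
a = d * sqrt(h^2+k^2+l^2) = 0.101001 * sqrt(13)
a = 0.3642 nm


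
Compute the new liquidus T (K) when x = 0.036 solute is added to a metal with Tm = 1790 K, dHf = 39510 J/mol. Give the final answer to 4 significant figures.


dT = R*Tm^2*x / dHf
dT = 8.314 * 1790^2 * 0.036 / 39510
dT = 24.2723 K
T_new = 1790 - 24.2723 = 1766 K


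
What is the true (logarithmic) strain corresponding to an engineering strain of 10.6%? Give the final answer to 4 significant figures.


epsilon_true = ln(1 + epsilon_eng)
epsilon_true = ln(1 + 0.106)
epsilon_true = 0.1007


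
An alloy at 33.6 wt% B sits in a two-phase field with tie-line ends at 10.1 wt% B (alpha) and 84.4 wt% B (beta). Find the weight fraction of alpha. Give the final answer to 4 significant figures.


f_alpha = (C_beta - C0) / (C_beta - C_alpha)
f_alpha = (84.4 - 33.6) / (84.4 - 10.1)
f_alpha = 0.6837


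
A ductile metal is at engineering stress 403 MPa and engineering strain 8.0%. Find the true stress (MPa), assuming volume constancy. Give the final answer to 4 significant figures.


sigma_true = sigma_eng * (1 + epsilon_eng)
sigma_true = 403 * (1 + 0.08)
sigma_true = 435.2 MPa


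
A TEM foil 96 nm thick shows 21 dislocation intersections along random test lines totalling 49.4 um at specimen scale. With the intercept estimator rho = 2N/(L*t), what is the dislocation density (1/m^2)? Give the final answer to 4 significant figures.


rho = 2N / (L * t)
L = 49.4 um = 4.94e-05 m, t = 96 nm = 9.6e-08 m
rho = 2 * 21 / (4.94e-05 * 9.6e-08)
rho = 8.856e+12 1/m^2


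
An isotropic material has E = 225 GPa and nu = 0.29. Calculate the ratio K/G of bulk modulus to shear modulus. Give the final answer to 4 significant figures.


G = E / (2*(1+nu))
G = 225 / (2*(1+0.29)) = 87.2093 GPa
K = E / (3*(1-2*nu))
K = 225 / (3*(1-2*0.29)) = 178.571 GPa
K/G = 178.571 / 87.2093 = 2.048


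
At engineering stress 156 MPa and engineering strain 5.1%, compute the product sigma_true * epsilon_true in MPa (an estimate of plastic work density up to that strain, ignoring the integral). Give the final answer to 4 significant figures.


sigma_true = sigma_eng * (1 + epsilon_eng)
sigma_true = 156 * (1 + 0.051) = 163.956 MPa
epsilon_true = ln(1 + epsilon_eng)
epsilon_true = ln(1 + 0.051) = 0.0497421
sigma_true * epsilon_true = 163.956 * 0.0497421 = 8.156 MPa


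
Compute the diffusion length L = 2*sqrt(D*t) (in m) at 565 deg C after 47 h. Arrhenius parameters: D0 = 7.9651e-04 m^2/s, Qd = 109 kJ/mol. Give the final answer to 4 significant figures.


Step 1: D = D0 * exp(-Qd/(R*T))
T = 838.15 K
D = 7.9651e-04 * exp(-109e3 / (8.314 * 838.15)) = 1.28209e-10 m^2/s
Step 2: L = 2*sqrt(D*t)
t = 47 h = 169200 s
L = 2*sqrt(1.28209e-10 * 169200) = 9.315e-03 m


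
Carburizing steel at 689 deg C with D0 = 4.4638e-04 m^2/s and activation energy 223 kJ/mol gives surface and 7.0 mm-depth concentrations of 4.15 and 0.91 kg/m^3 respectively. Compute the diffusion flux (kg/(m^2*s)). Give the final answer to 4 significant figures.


Step 1: D = D0 * exp(-Qd/(R*T))
T = 689 + 273.15 = 962.15 K
D = 4.4638e-04 * exp(-223e3 / (8.314 * 962.15)) = 3.48907e-16 m^2/s
Step 2: J = D * (C1 - C2) / dx
J = 3.48907e-16 * (4.15 - 0.91) / 7e-03
J = 1.615e-13 kg/(m^2*s)


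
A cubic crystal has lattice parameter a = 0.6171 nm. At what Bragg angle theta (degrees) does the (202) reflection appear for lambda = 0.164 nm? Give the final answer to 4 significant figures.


d = a / sqrt(h^2+k^2+l^2)
d = 0.6171 / sqrt(8) = 0.218178 nm
lambda = 2*d*sin(theta)  =>  sin(theta) = lambda / (2*d)
sin(theta) = 0.164 / (2 * 0.218178) = 0.37584
theta = 22.08 deg


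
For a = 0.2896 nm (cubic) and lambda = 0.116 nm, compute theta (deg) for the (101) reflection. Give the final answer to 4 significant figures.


d = a / sqrt(h^2+k^2+l^2)
d = 0.2896 / sqrt(2) = 0.204778 nm
lambda = 2*d*sin(theta)  =>  sin(theta) = lambda / (2*d)
sin(theta) = 0.116 / (2 * 0.204778) = 0.283233
theta = 16.45 deg


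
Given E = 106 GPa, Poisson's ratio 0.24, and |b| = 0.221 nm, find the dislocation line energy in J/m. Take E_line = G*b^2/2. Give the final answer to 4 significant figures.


Step 1: G = E / (2*(1+nu))
G = 106 / (2*(1+0.24)) = 42.7419 GPa = 4.27419e+10 Pa
Step 2: E_line = G*b^2/2
b = 0.221 nm = 2.21e-10 m
E_line = 0.5 * 4.27419e+10 * (2.21e-10)^2 = 1.044e-09 J/m


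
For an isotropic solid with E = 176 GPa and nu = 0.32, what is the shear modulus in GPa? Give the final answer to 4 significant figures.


G = E / (2*(1+nu))
G = 176 / (2*(1+0.32))
G = 66.67 GPa


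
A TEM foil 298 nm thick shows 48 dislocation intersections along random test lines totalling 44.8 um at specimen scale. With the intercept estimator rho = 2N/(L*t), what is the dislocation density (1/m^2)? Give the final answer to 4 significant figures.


rho = 2N / (L * t)
L = 44.8 um = 4.48e-05 m, t = 298 nm = 2.98e-07 m
rho = 2 * 48 / (4.48e-05 * 2.98e-07)
rho = 7.191e+12 1/m^2


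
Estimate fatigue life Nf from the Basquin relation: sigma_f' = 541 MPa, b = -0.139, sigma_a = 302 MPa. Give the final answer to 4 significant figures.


sigma_a = sigma_f' * (2*Nf)^b
2*Nf = (sigma_a / sigma_f')^(1/b)
2*Nf = (302 / 541)^(1/-0.139)
2*Nf = 66.2999
Nf = 33.15 cycles


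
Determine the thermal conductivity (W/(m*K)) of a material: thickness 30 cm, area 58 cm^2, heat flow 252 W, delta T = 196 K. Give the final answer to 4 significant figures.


k = Q*L / (A*dT)
L = 0.3 m, A = 5.8e-03 m^2
k = 252 * 0.3 / (5.8e-03 * 196)
k = 66.5 W/(m*K)


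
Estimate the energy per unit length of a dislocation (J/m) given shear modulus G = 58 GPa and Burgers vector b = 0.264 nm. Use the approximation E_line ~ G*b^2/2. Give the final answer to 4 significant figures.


E = G*b^2/2
b = 0.264 nm = 2.64e-10 m
G = 58 GPa = 5.8e+10 Pa
E = 0.5 * 5.8e+10 * (2.64e-10)^2
E = 2.021e-09 J/m


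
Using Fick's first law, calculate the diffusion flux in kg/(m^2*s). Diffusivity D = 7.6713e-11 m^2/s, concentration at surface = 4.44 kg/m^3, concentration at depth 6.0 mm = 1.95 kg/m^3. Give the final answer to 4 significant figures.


J = -D * (dC/dx) = D * (C1 - C2) / dx
J = 7.6713e-11 * (4.44 - 1.95) / 6e-03
J = 3.184e-08 kg/(m^2*s)


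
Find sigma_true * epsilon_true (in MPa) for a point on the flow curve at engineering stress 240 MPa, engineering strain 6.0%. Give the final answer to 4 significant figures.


sigma_true = sigma_eng * (1 + epsilon_eng)
sigma_true = 240 * (1 + 0.06) = 254.4 MPa
epsilon_true = ln(1 + epsilon_eng)
epsilon_true = ln(1 + 0.06) = 0.0582689
sigma_true * epsilon_true = 254.4 * 0.0582689 = 14.82 MPa


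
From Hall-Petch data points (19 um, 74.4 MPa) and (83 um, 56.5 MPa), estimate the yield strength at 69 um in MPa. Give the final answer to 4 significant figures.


sigma_y = sigma0 + k / sqrt(d)
1/sqrt(d1) = 1/sqrt(1.9e-05) = 229.416;  1/sqrt(d2) = 109.764
k = (sigma1 - sigma2) / (1/sqrt(d1) - 1/sqrt(d2)) = (74.4 - 56.5) / (229.416 - 109.764) = 0.149601 MPa*m^0.5
sigma0 = sigma1 - k/sqrt(d1) = 74.4 - 0.149601*229.416 = 40.0791 MPa
sigma_y(d3) = 40.0791 + 0.149601 / sqrt(6.9e-05) = 58.09 MPa


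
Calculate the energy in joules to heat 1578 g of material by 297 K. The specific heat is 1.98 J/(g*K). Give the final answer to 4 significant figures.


Q = m * cp * dT
Q = 1578 * 1.98 * 297
Q = 928000 J


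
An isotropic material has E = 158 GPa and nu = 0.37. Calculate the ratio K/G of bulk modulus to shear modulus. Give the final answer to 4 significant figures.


G = E / (2*(1+nu))
G = 158 / (2*(1+0.37)) = 57.6642 GPa
K = E / (3*(1-2*nu))
K = 158 / (3*(1-2*0.37)) = 202.564 GPa
K/G = 202.564 / 57.6642 = 3.513


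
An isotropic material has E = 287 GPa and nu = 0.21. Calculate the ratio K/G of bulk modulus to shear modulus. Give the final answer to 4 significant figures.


G = E / (2*(1+nu))
G = 287 / (2*(1+0.21)) = 118.595 GPa
K = E / (3*(1-2*nu))
K = 287 / (3*(1-2*0.21)) = 164.943 GPa
K/G = 164.943 / 118.595 = 1.391


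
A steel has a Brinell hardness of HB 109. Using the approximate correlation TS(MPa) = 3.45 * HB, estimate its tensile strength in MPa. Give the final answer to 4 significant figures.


TS (MPa) = 3.45 * HB
TS = 3.45 * 109
TS = 376.1 MPa


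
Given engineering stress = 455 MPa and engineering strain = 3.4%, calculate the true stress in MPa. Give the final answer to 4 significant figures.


sigma_true = sigma_eng * (1 + epsilon_eng)
sigma_true = 455 * (1 + 0.034)
sigma_true = 470.5 MPa


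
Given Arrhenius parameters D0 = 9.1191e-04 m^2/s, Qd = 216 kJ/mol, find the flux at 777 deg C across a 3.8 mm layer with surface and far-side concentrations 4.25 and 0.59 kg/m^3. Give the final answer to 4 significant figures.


Step 1: D = D0 * exp(-Qd/(R*T))
T = 777 + 273.15 = 1050.15 K
D = 9.1191e-04 * exp(-216e3 / (8.314 * 1050.15)) = 1.64319e-14 m^2/s
Step 2: J = D * (C1 - C2) / dx
J = 1.64319e-14 * (4.25 - 0.59) / 3.8e-03
J = 1.583e-11 kg/(m^2*s)


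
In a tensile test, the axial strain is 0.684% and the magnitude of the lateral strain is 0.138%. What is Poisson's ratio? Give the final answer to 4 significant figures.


nu = -epsilon_lat / epsilon_axial
Lateral strain is contraction (negative), so using magnitudes:
nu = 0.138 / 0.684
nu = 0.2018


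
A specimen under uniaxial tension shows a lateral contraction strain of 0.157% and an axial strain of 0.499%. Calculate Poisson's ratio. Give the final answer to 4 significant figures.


nu = -epsilon_lat / epsilon_axial
Lateral strain is contraction (negative), so using magnitudes:
nu = 0.157 / 0.499
nu = 0.3146


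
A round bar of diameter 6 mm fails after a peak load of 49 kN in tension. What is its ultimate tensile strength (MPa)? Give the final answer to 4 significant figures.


A0 = pi*(d/2)^2 = pi*(6/2)^2 = 28.2743 mm^2
UTS = F_max / A0 = 49*1000 / 28.2743
UTS = 1733 MPa


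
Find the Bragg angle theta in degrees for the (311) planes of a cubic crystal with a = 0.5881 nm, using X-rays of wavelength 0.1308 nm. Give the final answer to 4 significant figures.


d = a / sqrt(h^2+k^2+l^2)
d = 0.5881 / sqrt(11) = 0.177319 nm
lambda = 2*d*sin(theta)  =>  sin(theta) = lambda / (2*d)
sin(theta) = 0.1308 / (2 * 0.177319) = 0.368827
theta = 21.64 deg


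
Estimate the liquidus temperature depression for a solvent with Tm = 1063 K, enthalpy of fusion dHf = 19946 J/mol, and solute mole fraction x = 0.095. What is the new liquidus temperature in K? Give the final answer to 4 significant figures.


dT = R*Tm^2*x / dHf
dT = 8.314 * 1063^2 * 0.095 / 19946
dT = 44.745 K
T_new = 1063 - 44.745 = 1018 K


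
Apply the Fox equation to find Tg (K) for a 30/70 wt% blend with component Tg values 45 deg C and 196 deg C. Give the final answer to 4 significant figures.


1/Tg = w1/Tg1 + w2/Tg2 (in Kelvin)
Tg1 = 318.15 K, Tg2 = 469.15 K
1/Tg = 0.3/318.15 + 0.7/469.15
Tg = 410.7 K


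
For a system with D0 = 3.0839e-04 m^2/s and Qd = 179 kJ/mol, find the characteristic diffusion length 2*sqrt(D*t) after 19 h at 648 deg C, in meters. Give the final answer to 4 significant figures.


Step 1: D = D0 * exp(-Qd/(R*T))
T = 921.15 K
D = 3.0839e-04 * exp(-179e3 / (8.314 * 921.15)) = 2.1796e-14 m^2/s
Step 2: L = 2*sqrt(D*t)
t = 19 h = 68400 s
L = 2*sqrt(2.1796e-14 * 68400) = 7.722e-05 m


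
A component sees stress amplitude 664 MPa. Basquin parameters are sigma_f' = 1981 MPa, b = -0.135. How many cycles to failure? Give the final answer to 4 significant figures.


sigma_a = sigma_f' * (2*Nf)^b
2*Nf = (sigma_a / sigma_f')^(1/b)
2*Nf = (664 / 1981)^(1/-0.135)
2*Nf = 3284.11
Nf = 1642 cycles


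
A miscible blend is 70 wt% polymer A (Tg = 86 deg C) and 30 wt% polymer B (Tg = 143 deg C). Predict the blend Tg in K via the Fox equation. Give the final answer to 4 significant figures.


1/Tg = w1/Tg1 + w2/Tg2 (in Kelvin)
Tg1 = 359.15 K, Tg2 = 416.15 K
1/Tg = 0.7/359.15 + 0.3/416.15
Tg = 374.5 K


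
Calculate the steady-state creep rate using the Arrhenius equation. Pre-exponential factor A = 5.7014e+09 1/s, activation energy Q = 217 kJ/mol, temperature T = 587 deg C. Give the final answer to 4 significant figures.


rate = A * exp(-Q / (R*T))
T = 587 + 273.15 = 860.15 K
rate = 5.7014e+09 * exp(-217e3 / (8.314 * 860.15))
rate = 3.782e-04 1/s


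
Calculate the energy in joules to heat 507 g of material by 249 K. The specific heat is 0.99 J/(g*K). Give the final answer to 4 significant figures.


Q = m * cp * dT
Q = 507 * 0.99 * 249
Q = 125000 J


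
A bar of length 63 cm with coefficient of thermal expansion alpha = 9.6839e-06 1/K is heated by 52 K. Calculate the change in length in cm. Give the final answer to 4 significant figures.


dL = L0 * alpha * dT
dL = 63 * 9.6839e-06 * 52
dL = 0.03172 cm


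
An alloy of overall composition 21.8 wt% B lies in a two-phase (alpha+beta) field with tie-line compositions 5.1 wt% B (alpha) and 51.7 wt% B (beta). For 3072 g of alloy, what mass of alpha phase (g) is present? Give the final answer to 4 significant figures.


f_alpha = (C_beta - C0) / (C_beta - C_alpha)
f_alpha = (51.7 - 21.8) / (51.7 - 5.1) = 0.641631
m_alpha = f_alpha * m_total = 0.641631 * 3072 = 1971 g
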